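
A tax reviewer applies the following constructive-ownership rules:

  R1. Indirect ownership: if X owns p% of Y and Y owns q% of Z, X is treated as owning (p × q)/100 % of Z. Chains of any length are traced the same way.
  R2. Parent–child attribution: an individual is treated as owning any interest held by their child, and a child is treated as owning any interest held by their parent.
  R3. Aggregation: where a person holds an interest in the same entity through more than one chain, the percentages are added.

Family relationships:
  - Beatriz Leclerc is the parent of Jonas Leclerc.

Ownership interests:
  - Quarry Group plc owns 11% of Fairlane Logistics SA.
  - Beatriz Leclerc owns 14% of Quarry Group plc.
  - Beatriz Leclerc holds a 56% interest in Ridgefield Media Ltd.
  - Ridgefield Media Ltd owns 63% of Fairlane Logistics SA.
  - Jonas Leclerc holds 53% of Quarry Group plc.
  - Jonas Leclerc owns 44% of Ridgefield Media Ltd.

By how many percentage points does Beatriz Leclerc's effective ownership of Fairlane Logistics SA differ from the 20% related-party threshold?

50.37

By parent–child attribution (R2), Beatriz Leclerc is treated as also owning Jonas Leclerc's interest in Quarry Group plc, giving 14% + 53% = 67%.
By parent–child attribution (R2), Beatriz Leclerc is treated as also owning Jonas Leclerc's interest in Ridgefield Media Ltd, giving 56% + 44% = 100%.
Chain via Quarry Group plc (R1): 67% × 11% = 7.37% of Fairlane Logistics SA.
Chain via Ridgefield Media Ltd (R1): 100% × 63% = 63% of Fairlane Logistics SA.
Aggregating (R3): 7.37% + 63% = 70.37%.
70.37% exceeds the 20% threshold by 50.37 percentage points.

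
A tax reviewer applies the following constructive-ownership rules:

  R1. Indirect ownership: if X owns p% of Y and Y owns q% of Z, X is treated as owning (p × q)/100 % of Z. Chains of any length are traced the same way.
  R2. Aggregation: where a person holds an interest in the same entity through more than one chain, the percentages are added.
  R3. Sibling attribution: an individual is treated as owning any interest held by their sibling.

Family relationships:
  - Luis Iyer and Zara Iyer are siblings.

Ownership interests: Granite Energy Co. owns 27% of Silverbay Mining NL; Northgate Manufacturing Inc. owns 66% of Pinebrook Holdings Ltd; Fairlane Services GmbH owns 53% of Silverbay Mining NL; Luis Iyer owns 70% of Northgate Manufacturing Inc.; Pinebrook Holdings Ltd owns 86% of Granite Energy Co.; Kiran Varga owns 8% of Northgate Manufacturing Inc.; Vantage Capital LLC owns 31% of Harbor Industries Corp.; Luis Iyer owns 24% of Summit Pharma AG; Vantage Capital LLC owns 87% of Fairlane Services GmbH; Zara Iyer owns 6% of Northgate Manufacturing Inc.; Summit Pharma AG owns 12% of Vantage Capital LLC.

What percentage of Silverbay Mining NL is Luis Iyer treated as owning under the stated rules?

By sibling attribution (R3), Luis Iyer is treated as also owning Zara Iyer's interest in Northgate Manufacturing Inc, giving 70% + 6% = 76%.
Chain via Northgate Manufacturing Inc. → Pinebrook Holdings Ltd → Granite Energy Co. (R1): 76% × 66% × 86% × 27% = 11.647152% of Silverbay Mining NL.
Chain via Summit Pharma AG → Vantage Capital LLC → Fairlane Services GmbH (R1): 24% × 12% × 87% × 53% = 1.327968% of Silverbay Mining NL.
Aggregating (R2): 11.647152% + 1.327968% = 12.97512%.

12.97512%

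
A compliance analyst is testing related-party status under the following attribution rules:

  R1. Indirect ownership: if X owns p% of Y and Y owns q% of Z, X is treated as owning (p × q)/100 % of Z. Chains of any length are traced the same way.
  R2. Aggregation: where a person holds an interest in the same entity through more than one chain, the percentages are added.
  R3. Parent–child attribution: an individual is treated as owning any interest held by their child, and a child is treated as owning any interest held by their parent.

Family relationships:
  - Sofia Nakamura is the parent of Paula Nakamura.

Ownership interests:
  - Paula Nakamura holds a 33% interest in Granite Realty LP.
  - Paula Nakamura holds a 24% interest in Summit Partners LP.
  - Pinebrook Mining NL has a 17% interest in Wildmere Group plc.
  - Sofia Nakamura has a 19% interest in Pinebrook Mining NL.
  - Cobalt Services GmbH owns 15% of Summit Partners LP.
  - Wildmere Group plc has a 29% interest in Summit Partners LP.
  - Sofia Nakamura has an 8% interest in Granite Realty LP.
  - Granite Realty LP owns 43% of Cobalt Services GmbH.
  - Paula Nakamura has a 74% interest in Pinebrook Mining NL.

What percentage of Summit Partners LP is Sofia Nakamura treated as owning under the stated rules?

31.2294%

By parent–child attribution (R3), Sofia Nakamura is treated as also owning Paula Nakamura's interest in Granite Realty LP, giving 8% + 33% = 41%.
By parent–child attribution (R3), Sofia Nakamura is treated as also owning Paula Nakamura's interest in Pinebrook Mining NL, giving 19% + 74% = 93%.
By parent–child attribution (R3), Sofia Nakamura is treated as owning Paula Nakamura's 24% interest in Summit Partners LP.
Chain via Granite Realty LP → Cobalt Services GmbH (R1): 41% × 43% × 15% = 2.6445% of Summit Partners LP.
Chain via Pinebrook Mining NL → Wildmere Group plc (R1): 93% × 17% × 29% = 4.5849% of Summit Partners LP.
Direct interest in Summit Partners LP: 24%.
Aggregating (R2): 2.6445% + 4.5849% + 24% = 31.2294%.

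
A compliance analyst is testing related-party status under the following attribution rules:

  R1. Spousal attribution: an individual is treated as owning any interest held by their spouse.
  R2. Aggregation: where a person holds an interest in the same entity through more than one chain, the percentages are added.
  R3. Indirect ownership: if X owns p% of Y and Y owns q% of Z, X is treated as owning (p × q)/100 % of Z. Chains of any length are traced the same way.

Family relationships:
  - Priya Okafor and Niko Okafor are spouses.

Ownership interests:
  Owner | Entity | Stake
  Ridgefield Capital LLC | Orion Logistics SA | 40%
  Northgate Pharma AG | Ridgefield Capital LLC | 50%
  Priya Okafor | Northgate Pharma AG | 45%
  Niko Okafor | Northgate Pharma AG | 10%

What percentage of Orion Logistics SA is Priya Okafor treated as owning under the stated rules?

11%

By spousal attribution (R1), Priya Okafor is treated as also owning Niko Okafor's interest in Northgate Pharma AG, giving 45% + 10% = 55%.
Chain via Northgate Pharma AG → Ridgefield Capital LLC (R3): 55% × 50% × 40% = 11% of Orion Logistics SA.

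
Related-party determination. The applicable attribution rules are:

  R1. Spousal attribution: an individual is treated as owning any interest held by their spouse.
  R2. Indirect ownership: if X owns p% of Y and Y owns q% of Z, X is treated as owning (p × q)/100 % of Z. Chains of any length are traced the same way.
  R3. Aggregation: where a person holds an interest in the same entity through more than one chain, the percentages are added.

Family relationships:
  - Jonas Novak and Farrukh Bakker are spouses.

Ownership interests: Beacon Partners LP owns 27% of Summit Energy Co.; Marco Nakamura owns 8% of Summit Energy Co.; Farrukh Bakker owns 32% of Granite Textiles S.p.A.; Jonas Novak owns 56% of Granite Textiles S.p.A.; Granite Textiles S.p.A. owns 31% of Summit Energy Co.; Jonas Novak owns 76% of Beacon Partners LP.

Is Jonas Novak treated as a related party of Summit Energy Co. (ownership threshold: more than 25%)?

Yes

By spousal attribution (R1), Jonas Novak is treated as also owning Farrukh Bakker's interest in Granite Textiles S.p.A, giving 56% + 32% = 88%.
Chain via Beacon Partners LP (R2): 76% × 27% = 20.52% of Summit Energy Co.
Chain via Granite Textiles S.p.A. (R2): 88% × 31% = 27.28% of Summit Energy Co.
Aggregating (R3): 20.52% + 27.28% = 47.8%.
47.8% exceeds the 25% threshold, so Jonas is a related party to Summit Energy Co.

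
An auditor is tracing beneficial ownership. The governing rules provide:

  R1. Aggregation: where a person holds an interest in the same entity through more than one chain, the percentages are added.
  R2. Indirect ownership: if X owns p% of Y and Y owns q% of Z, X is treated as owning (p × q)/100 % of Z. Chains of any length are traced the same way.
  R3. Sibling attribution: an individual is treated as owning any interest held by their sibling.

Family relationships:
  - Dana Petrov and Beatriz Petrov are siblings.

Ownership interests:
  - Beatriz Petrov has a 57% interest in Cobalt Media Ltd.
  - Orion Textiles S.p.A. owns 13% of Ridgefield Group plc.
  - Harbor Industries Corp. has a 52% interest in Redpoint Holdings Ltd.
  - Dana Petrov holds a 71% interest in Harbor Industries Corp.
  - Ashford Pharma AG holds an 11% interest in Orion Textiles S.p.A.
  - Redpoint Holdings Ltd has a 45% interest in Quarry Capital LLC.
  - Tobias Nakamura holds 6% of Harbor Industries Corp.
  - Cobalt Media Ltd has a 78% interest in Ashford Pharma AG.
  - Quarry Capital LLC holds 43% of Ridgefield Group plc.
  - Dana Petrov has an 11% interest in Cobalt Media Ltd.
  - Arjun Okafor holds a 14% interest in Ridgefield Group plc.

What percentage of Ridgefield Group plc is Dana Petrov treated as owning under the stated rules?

By sibling attribution (R3), Dana Petrov is treated as also owning Beatriz Petrov's interest in Cobalt Media Ltd, giving 11% + 57% = 68%.
Chain via Cobalt Media Ltd → Ashford Pharma AG → Orion Textiles S.p.A. (R2): 68% × 78% × 11% × 13% = 0.758472% of Ridgefield Group plc.
Chain via Harbor Industries Corp. → Redpoint Holdings Ltd → Quarry Capital LLC (R2): 71% × 52% × 45% × 43% = 7.14402% of Ridgefield Group plc.
Aggregating (R1): 0.758472% + 7.14402% = 7.902492%.

7.902492%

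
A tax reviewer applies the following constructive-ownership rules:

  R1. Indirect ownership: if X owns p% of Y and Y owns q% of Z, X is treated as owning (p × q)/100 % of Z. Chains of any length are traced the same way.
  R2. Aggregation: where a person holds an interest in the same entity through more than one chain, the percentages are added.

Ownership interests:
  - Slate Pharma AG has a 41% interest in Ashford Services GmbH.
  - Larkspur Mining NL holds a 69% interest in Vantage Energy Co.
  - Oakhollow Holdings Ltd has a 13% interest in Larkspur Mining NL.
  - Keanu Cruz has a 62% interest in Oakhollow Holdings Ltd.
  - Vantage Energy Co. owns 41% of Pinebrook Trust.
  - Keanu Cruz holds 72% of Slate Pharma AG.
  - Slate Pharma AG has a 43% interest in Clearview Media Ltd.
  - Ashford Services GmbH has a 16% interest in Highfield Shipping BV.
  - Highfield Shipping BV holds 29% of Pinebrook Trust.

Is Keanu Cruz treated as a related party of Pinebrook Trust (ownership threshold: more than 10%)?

No

Chain via Oakhollow Holdings Ltd → Larkspur Mining NL → Vantage Energy Co. (R1): 62% × 13% × 69% × 41% = 2.280174% of Pinebrook Trust.
Chain via Slate Pharma AG → Ashford Services GmbH → Highfield Shipping BV (R1): 72% × 41% × 16% × 29% = 1.369728% of Pinebrook Trust.
Aggregating (R2): 2.280174% + 1.369728% = 3.649902%.
3.649902% does not exceed the 10% threshold, so Keanu is not a related party to Pinebrook Trust.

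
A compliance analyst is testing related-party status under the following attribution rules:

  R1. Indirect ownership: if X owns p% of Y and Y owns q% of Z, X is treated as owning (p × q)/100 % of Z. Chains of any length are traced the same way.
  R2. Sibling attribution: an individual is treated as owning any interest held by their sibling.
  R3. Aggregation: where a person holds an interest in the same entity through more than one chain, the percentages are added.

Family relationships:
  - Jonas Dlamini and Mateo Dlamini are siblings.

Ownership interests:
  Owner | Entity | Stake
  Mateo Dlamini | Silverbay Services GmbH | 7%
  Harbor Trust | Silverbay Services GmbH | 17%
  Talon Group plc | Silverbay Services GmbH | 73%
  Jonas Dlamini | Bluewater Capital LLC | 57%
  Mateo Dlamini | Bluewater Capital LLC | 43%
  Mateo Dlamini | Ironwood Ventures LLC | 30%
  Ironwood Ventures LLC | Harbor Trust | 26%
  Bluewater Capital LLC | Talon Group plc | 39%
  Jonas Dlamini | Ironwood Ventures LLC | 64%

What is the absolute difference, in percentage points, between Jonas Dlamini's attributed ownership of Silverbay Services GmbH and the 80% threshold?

40.3752

By sibling attribution (R2), Jonas Dlamini is treated as also owning Mateo Dlamini's interest in Ironwood Ventures LLC, giving 64% + 30% = 94%.
By sibling attribution (R2), Jonas Dlamini is treated as also owning Mateo Dlamini's interest in Bluewater Capital LLC, giving 57% + 43% = 100%.
By sibling attribution (R2), Jonas Dlamini is treated as owning Mateo Dlamini's 7% interest in Silverbay Services GmbH.
Chain via Ironwood Ventures LLC → Harbor Trust (R1): 94% × 26% × 17% = 4.1548% of Silverbay Services GmbH.
Chain via Bluewater Capital LLC → Talon Group plc (R1): 100% × 39% × 73% = 28.47% of Silverbay Services GmbH.
Direct interest in Silverbay Services GmbH: 7%.
Aggregating (R3): 4.1548% + 28.47% + 7% = 39.6248%.
39.6248% falls short of the 80% threshold by 40.3752 percentage points.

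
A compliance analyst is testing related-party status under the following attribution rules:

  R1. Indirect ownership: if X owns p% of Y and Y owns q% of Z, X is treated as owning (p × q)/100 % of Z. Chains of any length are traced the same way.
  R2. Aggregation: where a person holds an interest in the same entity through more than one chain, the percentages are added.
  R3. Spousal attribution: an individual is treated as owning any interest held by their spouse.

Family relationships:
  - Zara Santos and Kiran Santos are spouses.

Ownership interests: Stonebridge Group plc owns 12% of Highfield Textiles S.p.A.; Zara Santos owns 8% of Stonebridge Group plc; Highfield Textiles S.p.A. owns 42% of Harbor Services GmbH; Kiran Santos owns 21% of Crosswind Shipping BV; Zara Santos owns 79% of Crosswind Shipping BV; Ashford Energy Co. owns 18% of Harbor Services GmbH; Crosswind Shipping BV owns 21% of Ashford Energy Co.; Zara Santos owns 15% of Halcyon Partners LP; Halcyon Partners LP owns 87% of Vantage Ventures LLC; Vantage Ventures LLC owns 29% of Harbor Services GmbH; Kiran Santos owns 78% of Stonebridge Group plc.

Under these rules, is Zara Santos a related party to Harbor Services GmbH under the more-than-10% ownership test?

By spousal attribution (R3), Zara Santos is treated as also owning Kiran Santos's interest in Stonebridge Group plc, giving 8% + 78% = 86%.
By spousal attribution (R3), Zara Santos is treated as also owning Kiran Santos's interest in Crosswind Shipping BV, giving 79% + 21% = 100%.
Chain via Stonebridge Group plc → Highfield Textiles S.p.A. (R1): 86% × 12% × 42% = 4.3344% of Harbor Services GmbH.
Chain via Halcyon Partners LP → Vantage Ventures LLC (R1): 15% × 87% × 29% = 3.7845% of Harbor Services GmbH.
Chain via Crosswind Shipping BV → Ashford Energy Co. (R1): 100% × 21% × 18% = 3.78% of Harbor Services GmbH.
Aggregating (R2): 4.3344% + 3.7845% + 3.78% = 11.8989%.
11.8989% exceeds the 10% threshold, so Zara is a related party to Harbor Services GmbH.

Yes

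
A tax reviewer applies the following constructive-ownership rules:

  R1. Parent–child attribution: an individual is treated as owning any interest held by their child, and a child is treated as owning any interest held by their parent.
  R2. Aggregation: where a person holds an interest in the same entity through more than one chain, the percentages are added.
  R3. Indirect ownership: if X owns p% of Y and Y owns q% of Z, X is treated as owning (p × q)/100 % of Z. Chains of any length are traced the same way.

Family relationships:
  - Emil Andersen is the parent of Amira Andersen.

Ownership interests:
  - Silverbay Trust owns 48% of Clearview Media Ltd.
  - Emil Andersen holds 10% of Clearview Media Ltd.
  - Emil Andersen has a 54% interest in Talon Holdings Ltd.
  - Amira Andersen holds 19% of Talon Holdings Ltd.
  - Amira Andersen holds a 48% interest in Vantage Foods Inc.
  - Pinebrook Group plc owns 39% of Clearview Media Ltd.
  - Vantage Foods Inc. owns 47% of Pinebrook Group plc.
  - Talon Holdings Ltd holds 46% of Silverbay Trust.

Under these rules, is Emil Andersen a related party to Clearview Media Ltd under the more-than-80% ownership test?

No

By parent–child attribution (R1), Emil Andersen is treated as also owning Amira Andersen's interest in Talon Holdings Ltd, giving 54% + 19% = 73%.
By parent–child attribution (R1), Emil Andersen is treated as owning Amira Andersen's 48% interest in Vantage Foods Inc.
Chain via Talon Holdings Ltd → Silverbay Trust (R3): 73% × 46% × 48% = 16.1184% of Clearview Media Ltd.
Direct interest in Clearview Media Ltd: 10%.
Chain via Vantage Foods Inc. → Pinebrook Group plc (R3): 48% × 47% × 39% = 8.7984% of Clearview Media Ltd.
Aggregating (R2): 16.1184% + 10% + 8.7984% = 34.9168%.
34.9168% does not exceed the 80% threshold, so Emil is not a related party to Clearview Media Ltd.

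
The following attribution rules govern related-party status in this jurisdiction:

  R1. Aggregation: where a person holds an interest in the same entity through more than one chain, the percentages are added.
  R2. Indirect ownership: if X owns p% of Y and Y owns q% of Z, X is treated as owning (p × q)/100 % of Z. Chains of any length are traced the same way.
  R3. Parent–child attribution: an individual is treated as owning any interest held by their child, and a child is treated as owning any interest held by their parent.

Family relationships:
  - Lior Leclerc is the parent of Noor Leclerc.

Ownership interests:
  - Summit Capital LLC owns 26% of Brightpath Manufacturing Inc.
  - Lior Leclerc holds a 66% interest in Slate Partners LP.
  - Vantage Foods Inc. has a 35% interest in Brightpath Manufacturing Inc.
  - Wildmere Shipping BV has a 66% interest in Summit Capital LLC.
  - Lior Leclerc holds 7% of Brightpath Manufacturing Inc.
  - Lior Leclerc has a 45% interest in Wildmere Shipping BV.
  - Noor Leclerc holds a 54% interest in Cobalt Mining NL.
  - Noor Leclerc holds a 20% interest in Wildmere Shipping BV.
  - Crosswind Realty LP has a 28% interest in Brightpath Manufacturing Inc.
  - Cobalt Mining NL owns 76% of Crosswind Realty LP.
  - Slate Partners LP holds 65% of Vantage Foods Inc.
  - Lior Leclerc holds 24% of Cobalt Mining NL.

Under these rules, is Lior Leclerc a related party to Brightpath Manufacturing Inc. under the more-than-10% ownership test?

By parent–child attribution (R3), Lior Leclerc is treated as also owning Noor Leclerc's interest in Cobalt Mining NL, giving 24% + 54% = 78%.
By parent–child attribution (R3), Lior Leclerc is treated as also owning Noor Leclerc's interest in Wildmere Shipping BV, giving 45% + 20% = 65%.
Chain via Cobalt Mining NL → Crosswind Realty LP (R2): 78% × 76% × 28% = 16.5984% of Brightpath Manufacturing Inc.
Chain via Slate Partners LP → Vantage Foods Inc. (R2): 66% × 65% × 35% = 15.015% of Brightpath Manufacturing Inc.
Chain via Wildmere Shipping BV → Summit Capital LLC (R2): 65% × 66% × 26% = 11.154% of Brightpath Manufacturing Inc.
Direct interest in Brightpath Manufacturing Inc: 7%.
Aggregating (R1): 16.5984% + 15.015% + 11.154% + 7% = 49.7674%.
49.7674% exceeds the 10% threshold, so Lior is a related party to Brightpath Manufacturing Inc.

Yes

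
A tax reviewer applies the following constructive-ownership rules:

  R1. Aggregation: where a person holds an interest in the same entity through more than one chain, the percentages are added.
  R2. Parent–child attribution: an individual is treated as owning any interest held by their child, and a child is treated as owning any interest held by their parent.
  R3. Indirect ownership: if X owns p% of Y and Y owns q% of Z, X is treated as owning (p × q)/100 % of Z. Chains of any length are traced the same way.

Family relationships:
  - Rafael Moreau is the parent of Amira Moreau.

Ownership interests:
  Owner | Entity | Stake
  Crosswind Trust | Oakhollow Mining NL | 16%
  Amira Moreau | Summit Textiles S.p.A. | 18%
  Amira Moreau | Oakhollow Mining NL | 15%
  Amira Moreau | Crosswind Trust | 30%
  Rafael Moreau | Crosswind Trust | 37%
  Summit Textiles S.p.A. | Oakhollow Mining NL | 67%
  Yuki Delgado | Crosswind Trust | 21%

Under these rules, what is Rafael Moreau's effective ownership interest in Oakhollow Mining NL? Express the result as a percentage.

By parent–child attribution (R2), Rafael Moreau is treated as also owning Amira Moreau's interest in Crosswind Trust, giving 37% + 30% = 67%.
By parent–child attribution (R2), Rafael Moreau is treated as owning Amira Moreau's 18% interest in Summit Textiles S.p.A.
By parent–child attribution (R2), Rafael Moreau is treated as owning Amira Moreau's 15% interest in Oakhollow Mining NL.
Chain via Crosswind Trust (R3): 67% × 16% = 10.72% of Oakhollow Mining NL.
Chain via Summit Textiles S.p.A. (R3): 18% × 67% = 12.06% of Oakhollow Mining NL.
Direct interest in Oakhollow Mining NL: 15%.
Aggregating (R1): 10.72% + 12.06% + 15% = 37.78%.

37.78%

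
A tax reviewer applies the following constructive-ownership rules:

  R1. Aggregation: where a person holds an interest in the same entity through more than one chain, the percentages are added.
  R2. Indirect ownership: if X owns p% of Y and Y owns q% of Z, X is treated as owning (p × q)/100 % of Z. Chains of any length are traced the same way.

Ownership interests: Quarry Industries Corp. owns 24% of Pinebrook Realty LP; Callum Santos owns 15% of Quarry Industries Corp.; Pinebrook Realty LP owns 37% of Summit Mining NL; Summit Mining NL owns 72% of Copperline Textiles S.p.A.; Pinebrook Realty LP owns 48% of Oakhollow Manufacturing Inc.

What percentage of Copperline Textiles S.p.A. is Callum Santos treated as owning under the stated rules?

0.95904%

Chain via Quarry Industries Corp. → Pinebrook Realty LP → Summit Mining NL (R2): 15% × 24% × 37% × 72% = 0.95904% of Copperline Textiles S.p.A.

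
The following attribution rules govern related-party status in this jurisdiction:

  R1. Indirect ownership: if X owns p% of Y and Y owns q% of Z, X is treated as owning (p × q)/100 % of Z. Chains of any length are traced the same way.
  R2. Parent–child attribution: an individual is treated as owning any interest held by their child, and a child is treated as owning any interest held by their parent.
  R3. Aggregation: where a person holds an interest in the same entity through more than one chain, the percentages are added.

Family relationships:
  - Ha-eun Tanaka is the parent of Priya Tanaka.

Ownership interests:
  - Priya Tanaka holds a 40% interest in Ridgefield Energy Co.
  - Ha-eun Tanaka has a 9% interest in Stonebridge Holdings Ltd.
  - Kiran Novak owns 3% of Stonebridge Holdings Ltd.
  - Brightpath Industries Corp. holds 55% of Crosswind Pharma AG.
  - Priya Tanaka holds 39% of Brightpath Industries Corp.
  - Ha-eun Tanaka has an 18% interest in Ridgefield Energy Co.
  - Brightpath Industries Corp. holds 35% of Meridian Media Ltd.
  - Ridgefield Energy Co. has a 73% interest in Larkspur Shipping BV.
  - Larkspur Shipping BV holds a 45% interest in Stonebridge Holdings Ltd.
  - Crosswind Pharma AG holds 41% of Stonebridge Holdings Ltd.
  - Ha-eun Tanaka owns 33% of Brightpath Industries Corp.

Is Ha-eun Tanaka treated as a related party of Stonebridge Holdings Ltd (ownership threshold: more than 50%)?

No

By parent–child attribution (R2), Ha-eun Tanaka is treated as also owning Priya Tanaka's interest in Brightpath Industries Corp, giving 33% + 39% = 72%.
By parent–child attribution (R2), Ha-eun Tanaka is treated as also owning Priya Tanaka's interest in Ridgefield Energy Co, giving 18% + 40% = 58%.
Chain via Brightpath Industries Corp. → Crosswind Pharma AG (R1): 72% × 55% × 41% = 16.236% of Stonebridge Holdings Ltd.
Chain via Ridgefield Energy Co. → Larkspur Shipping BV (R1): 58% × 73% × 45% = 19.053% of Stonebridge Holdings Ltd.
Direct interest in Stonebridge Holdings Ltd: 9%.
Aggregating (R3): 16.236% + 19.053% + 9% = 44.289%.
44.289% does not exceed the 50% threshold, so Ha-eun is not a related party to Stonebridge Holdings Ltd.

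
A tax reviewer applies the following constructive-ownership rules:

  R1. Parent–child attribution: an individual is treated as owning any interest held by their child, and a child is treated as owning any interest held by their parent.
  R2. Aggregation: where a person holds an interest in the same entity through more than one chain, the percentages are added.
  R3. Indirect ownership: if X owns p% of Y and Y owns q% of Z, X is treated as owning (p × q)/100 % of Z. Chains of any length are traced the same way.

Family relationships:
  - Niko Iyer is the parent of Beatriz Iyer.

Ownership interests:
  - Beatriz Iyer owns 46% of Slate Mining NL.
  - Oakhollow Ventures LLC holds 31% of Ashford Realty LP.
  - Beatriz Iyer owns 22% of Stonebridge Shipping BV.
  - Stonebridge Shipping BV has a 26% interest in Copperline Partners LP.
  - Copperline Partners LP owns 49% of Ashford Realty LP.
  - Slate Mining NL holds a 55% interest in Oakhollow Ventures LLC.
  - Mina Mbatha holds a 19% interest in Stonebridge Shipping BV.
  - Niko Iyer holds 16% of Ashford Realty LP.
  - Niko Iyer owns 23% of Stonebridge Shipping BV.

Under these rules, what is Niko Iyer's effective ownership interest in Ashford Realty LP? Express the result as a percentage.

By parent–child attribution (R1), Niko Iyer is treated as also owning Beatriz Iyer's interest in Stonebridge Shipping BV, giving 23% + 22% = 45%.
By parent–child attribution (R1), Niko Iyer is treated as owning Beatriz Iyer's 46% interest in Slate Mining NL.
Chain via Stonebridge Shipping BV → Copperline Partners LP (R3): 45% × 26% × 49% = 5.733% of Ashford Realty LP.
Direct interest in Ashford Realty LP: 16%.
Chain via Slate Mining NL → Oakhollow Ventures LLC (R3): 46% × 55% × 31% = 7.843% of Ashford Realty LP.
Aggregating (R2): 5.733% + 16% + 7.843% = 29.576%.

29.576%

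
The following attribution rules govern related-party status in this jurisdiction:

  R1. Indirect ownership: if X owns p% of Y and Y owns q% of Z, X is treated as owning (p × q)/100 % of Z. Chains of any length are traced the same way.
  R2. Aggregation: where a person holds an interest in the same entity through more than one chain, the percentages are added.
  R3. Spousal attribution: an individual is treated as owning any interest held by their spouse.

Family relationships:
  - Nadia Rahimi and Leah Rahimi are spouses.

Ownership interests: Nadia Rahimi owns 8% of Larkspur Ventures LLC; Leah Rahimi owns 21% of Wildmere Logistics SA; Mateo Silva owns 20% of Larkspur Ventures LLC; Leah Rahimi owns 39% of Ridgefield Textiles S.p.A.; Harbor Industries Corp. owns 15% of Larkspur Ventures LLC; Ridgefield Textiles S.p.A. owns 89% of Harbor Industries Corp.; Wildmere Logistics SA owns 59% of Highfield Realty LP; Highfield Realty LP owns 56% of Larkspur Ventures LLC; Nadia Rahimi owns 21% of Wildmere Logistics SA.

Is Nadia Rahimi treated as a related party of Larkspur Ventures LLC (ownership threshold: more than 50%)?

No

By spousal attribution (R3), Nadia Rahimi is treated as also owning Leah Rahimi's interest in Wildmere Logistics SA, giving 21% + 21% = 42%.
By spousal attribution (R3), Nadia Rahimi is treated as owning Leah Rahimi's 39% interest in Ridgefield Textiles S.p.A.
Chain via Wildmere Logistics SA → Highfield Realty LP (R1): 42% × 59% × 56% = 13.8768% of Larkspur Ventures LLC.
Direct interest in Larkspur Ventures LLC: 8%.
Chain via Ridgefield Textiles S.p.A. → Harbor Industries Corp. (R1): 39% × 89% × 15% = 5.2065% of Larkspur Ventures LLC.
Aggregating (R2): 13.8768% + 8% + 5.2065% = 27.0833%.
27.0833% does not exceed the 50% threshold, so Nadia is not a related party to Larkspur Ventures LLC.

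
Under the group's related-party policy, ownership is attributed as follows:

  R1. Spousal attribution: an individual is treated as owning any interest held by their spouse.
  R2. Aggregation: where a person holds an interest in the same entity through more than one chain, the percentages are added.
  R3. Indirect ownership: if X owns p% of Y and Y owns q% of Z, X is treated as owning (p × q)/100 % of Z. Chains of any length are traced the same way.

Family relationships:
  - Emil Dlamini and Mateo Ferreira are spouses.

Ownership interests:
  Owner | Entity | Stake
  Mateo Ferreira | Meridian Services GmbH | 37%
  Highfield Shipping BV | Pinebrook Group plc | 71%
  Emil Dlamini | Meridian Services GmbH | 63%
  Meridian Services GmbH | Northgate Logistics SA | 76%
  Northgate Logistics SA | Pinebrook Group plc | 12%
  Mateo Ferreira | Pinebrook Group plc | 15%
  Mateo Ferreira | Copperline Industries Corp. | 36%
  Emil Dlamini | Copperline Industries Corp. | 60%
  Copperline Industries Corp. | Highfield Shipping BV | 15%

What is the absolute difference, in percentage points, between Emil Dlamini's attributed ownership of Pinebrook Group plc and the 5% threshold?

29.344

By spousal attribution (R1), Emil Dlamini is treated as also owning Mateo Ferreira's interest in Copperline Industries Corp, giving 60% + 36% = 96%.
By spousal attribution (R1), Emil Dlamini is treated as also owning Mateo Ferreira's interest in Meridian Services GmbH, giving 63% + 37% = 100%.
By spousal attribution (R1), Emil Dlamini is treated as owning Mateo Ferreira's 15% interest in Pinebrook Group plc.
Chain via Copperline Industries Corp. → Highfield Shipping BV (R3): 96% × 15% × 71% = 10.224% of Pinebrook Group plc.
Chain via Meridian Services GmbH → Northgate Logistics SA (R3): 100% × 76% × 12% = 9.12% of Pinebrook Group plc.
Direct interest in Pinebrook Group plc: 15%.
Aggregating (R2): 10.224% + 9.12% + 15% = 34.344%.
34.344% exceeds the 5% threshold by 29.344 percentage points.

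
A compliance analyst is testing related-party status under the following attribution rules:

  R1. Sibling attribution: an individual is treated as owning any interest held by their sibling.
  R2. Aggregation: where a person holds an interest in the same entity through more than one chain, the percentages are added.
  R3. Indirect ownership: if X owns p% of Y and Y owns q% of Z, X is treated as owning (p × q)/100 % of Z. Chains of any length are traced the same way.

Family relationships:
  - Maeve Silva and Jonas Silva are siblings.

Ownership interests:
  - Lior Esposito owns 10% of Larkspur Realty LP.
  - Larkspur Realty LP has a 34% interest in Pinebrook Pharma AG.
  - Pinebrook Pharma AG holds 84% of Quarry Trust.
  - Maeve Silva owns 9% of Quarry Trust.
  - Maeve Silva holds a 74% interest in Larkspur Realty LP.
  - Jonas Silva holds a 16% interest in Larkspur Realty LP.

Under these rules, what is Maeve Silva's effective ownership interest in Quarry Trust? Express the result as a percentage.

34.704%

By sibling attribution (R1), Maeve Silva is treated as also owning Jonas Silva's interest in Larkspur Realty LP, giving 74% + 16% = 90%.
Chain via Larkspur Realty LP → Pinebrook Pharma AG (R3): 90% × 34% × 84% = 25.704% of Quarry Trust.
Direct interest in Quarry Trust: 9%.
Aggregating (R2): 25.704% + 9% = 34.704%.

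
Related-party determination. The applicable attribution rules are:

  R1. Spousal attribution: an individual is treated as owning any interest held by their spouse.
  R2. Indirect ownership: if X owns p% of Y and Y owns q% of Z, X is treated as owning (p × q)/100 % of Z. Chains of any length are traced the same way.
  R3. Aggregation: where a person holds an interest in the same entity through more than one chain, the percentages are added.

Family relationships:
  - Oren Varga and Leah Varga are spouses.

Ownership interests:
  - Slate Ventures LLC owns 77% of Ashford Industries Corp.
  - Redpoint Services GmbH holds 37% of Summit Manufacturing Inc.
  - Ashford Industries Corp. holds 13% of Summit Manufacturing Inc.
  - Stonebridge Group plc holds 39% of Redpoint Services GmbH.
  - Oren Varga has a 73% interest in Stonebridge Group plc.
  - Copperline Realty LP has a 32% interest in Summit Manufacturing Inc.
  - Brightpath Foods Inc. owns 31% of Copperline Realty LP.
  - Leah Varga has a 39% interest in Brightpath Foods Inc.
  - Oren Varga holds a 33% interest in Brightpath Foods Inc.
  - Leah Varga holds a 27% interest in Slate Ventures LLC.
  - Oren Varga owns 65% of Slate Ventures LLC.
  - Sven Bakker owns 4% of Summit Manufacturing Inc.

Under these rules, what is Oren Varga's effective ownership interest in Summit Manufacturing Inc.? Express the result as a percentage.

By spousal attribution (R1), Oren Varga is treated as also owning Leah Varga's interest in Brightpath Foods Inc, giving 33% + 39% = 72%.
By spousal attribution (R1), Oren Varga is treated as also owning Leah Varga's interest in Slate Ventures LLC, giving 65% + 27% = 92%.
Chain via Brightpath Foods Inc. → Copperline Realty LP (R2): 72% × 31% × 32% = 7.1424% of Summit Manufacturing Inc.
Chain via Stonebridge Group plc → Redpoint Services GmbH (R2): 73% × 39% × 37% = 10.5339% of Summit Manufacturing Inc.
Chain via Slate Ventures LLC → Ashford Industries Corp. (R2): 92% × 77% × 13% = 9.2092% of Summit Manufacturing Inc.
Aggregating (R3): 7.1424% + 10.5339% + 9.2092% = 26.8855%.

26.8855%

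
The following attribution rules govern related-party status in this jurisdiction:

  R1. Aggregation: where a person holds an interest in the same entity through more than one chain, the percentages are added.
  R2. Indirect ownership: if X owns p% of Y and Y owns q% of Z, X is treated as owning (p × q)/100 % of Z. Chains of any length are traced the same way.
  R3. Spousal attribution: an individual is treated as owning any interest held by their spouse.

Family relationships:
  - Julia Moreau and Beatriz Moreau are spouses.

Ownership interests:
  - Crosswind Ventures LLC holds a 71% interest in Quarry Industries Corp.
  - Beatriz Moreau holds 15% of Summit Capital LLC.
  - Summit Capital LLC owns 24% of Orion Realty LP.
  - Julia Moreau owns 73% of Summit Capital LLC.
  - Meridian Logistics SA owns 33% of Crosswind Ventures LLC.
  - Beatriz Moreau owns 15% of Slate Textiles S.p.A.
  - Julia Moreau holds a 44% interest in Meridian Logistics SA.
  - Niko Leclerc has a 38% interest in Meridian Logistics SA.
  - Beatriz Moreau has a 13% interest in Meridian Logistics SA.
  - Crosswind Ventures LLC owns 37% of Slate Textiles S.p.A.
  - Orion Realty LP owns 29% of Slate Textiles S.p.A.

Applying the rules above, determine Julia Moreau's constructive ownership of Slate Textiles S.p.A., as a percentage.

By spousal attribution (R3), Julia Moreau is treated as also owning Beatriz Moreau's interest in Meridian Logistics SA, giving 44% + 13% = 57%.
By spousal attribution (R3), Julia Moreau is treated as also owning Beatriz Moreau's interest in Summit Capital LLC, giving 73% + 15% = 88%.
By spousal attribution (R3), Julia Moreau is treated as owning Beatriz Moreau's 15% interest in Slate Textiles S.p.A.
Chain via Meridian Logistics SA → Crosswind Ventures LLC (R2): 57% × 33% × 37% = 6.9597% of Slate Textiles S.p.A.
Chain via Summit Capital LLC → Orion Realty LP (R2): 88% × 24% × 29% = 6.1248% of Slate Textiles S.p.A.
Direct interest in Slate Textiles S.p.A: 15%.
Aggregating (R1): 6.9597% + 6.1248% + 15% = 28.0845%.

28.0845%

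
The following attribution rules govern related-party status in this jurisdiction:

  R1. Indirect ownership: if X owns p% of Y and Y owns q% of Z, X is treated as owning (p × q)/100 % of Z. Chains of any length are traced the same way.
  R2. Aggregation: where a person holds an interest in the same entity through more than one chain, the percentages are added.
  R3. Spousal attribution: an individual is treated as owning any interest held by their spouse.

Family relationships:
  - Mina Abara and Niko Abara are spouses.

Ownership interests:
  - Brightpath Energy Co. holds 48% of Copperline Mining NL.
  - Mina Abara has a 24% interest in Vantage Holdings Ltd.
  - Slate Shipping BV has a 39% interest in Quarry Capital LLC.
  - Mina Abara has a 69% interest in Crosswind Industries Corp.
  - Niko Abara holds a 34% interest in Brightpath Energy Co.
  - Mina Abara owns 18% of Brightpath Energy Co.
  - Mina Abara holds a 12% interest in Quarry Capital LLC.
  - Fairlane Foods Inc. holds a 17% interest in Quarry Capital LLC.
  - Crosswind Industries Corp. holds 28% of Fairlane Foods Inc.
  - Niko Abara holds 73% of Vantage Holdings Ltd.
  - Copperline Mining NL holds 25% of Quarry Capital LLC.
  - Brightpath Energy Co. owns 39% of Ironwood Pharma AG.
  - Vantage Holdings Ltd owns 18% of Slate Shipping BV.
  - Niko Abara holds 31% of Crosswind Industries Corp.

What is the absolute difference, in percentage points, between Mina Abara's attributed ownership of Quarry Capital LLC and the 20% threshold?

By spousal attribution (R3), Mina Abara is treated as also owning Niko Abara's interest in Brightpath Energy Co, giving 18% + 34% = 52%.
By spousal attribution (R3), Mina Abara is treated as also owning Niko Abara's interest in Vantage Holdings Ltd, giving 24% + 73% = 97%.
By spousal attribution (R3), Mina Abara is treated as also owning Niko Abara's interest in Crosswind Industries Corp, giving 69% + 31% = 100%.
Chain via Brightpath Energy Co. → Copperline Mining NL (R1): 52% × 48% × 25% = 6.24% of Quarry Capital LLC.
Chain via Vantage Holdings Ltd → Slate Shipping BV (R1): 97% × 18% × 39% = 6.8094% of Quarry Capital LLC.
Chain via Crosswind Industries Corp. → Fairlane Foods Inc. (R1): 100% × 28% × 17% = 4.76% of Quarry Capital LLC.
Direct interest in Quarry Capital LLC: 12%.
Aggregating (R2): 6.24% + 6.8094% + 4.76% + 12% = 29.8094%.
29.8094% exceeds the 20% threshold by 9.8094 percentage points.

9.8094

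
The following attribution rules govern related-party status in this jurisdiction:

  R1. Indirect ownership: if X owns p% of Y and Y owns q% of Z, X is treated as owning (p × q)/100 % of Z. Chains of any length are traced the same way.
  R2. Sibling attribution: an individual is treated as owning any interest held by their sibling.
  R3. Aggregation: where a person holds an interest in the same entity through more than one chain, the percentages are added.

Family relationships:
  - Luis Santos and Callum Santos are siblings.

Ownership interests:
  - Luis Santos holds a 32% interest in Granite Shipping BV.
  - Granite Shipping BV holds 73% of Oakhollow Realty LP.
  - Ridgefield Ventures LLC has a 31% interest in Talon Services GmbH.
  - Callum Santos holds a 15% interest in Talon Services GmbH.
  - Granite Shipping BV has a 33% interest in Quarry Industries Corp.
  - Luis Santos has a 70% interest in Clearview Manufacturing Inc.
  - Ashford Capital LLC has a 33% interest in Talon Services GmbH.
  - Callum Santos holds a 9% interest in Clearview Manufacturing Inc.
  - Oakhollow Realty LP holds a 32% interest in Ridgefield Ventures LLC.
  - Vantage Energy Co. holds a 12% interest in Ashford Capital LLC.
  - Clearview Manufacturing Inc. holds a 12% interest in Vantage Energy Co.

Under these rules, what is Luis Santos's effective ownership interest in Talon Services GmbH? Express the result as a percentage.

17.69272%

By sibling attribution (R2), Luis Santos is treated as also owning Callum Santos's interest in Clearview Manufacturing Inc, giving 70% + 9% = 79%.
By sibling attribution (R2), Luis Santos is treated as owning Callum Santos's 15% interest in Talon Services GmbH.
Chain via Clearview Manufacturing Inc. → Vantage Energy Co. → Ashford Capital LLC (R1): 79% × 12% × 12% × 33% = 0.375408% of Talon Services GmbH.
Chain via Granite Shipping BV → Oakhollow Realty LP → Ridgefield Ventures LLC (R1): 32% × 73% × 32% × 31% = 2.317312% of Talon Services GmbH.
Direct interest in Talon Services GmbH: 15%.
Aggregating (R3): 0.375408% + 2.317312% + 15% = 17.69272%.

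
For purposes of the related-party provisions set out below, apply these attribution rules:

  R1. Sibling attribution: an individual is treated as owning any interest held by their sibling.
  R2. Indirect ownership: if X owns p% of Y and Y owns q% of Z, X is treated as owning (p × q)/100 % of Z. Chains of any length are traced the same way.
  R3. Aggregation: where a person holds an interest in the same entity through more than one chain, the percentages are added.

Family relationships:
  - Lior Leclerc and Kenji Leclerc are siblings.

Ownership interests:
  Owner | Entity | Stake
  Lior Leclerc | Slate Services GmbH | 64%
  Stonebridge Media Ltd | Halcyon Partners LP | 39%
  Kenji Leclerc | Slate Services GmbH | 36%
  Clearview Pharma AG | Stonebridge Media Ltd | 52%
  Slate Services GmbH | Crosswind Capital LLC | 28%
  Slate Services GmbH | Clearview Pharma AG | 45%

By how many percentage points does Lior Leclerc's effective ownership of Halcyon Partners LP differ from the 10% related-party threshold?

By sibling attribution (R1), Lior Leclerc is treated as also owning Kenji Leclerc's interest in Slate Services GmbH, giving 64% + 36% = 100%.
Chain via Slate Services GmbH → Clearview Pharma AG → Stonebridge Media Ltd (R2): 100% × 45% × 52% × 39% = 9.126% of Halcyon Partners LP.
9.126% falls short of the 10% threshold by 0.874 percentage points.

0.874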